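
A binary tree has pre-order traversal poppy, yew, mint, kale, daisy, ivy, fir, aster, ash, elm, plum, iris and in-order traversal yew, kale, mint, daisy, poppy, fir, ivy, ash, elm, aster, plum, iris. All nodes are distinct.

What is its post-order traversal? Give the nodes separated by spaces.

kale daisy mint yew fir elm ash iris plum aster ivy poppy

The first element of pre-order is the root; it splits in-order into left and right subtrees.
Root poppy: left subtree has 4 nodes {yew, kale, mint, daisy}, right has 7 {fir, ivy, ash, elm, aster, plum, iris}.
  Root yew: left subtree has 0 nodes { }, right has 3 {kale, mint, daisy}.
    Root mint: left subtree has 1 node {kale}, right has 1 {daisy}.
  Root ivy: left subtree has 1 node {fir}, right has 5 {ash, elm, aster, plum, iris}.
    Root aster: left subtree has 2 nodes {ash, elm}, right has 2 {plum, iris}.
      Root ash: left subtree has 0 nodes { }, right has 1 {elm}.
      Root plum: left subtree has 0 nodes { }, right has 1 {iris}.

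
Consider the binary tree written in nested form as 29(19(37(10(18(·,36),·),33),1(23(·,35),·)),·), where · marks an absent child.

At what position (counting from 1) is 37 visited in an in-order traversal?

In-order visits the left subtree, then the node, then the right subtree.
At 29: go left to 19.
  At 19: go left to 37.
    At 37: go left to 10.
      At 10: go left to 18.
        At 18: no left child.
        Visit 18.
        At 18: go right to 36.
          36 is a leaf — visit 36.
      Visit 10.
      At 10: no right child.
    Visit 37.
    At 37: go right to 33.
      33 is a leaf — visit 33.
  Visit 19.
  At 19: go right to 1.
    At 1: go left to 23.
      At 23: no left child.
      Visit 23.
      At 23: go right to 35.
        35 is a leaf — visit 35.
    Visit 1.
    At 1: no right child.
Visit 29.
At 29: no right child.
Full in-order sequence: 18, 36, 10, 37, 33, 19, 23, 35, 1, 29.

4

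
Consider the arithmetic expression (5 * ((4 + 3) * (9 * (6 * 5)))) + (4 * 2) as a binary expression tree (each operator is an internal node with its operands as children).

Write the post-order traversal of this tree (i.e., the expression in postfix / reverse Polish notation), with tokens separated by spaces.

5 4 3 + 9 6 5 * * * * 4 2 * +

Post-order on an expression tree gives postfix notation: for each operator, emit left operand, right operand, then the operator.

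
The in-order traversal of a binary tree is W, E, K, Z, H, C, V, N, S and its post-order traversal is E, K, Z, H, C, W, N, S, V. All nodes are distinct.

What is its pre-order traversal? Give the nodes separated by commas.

V, W, C, H, Z, K, E, S, N

The last element of post-order is the root; it splits in-order into left and right subtrees.
Root V: left subtree has 6 nodes {W, E, K, Z, H, C}, right has 2 {N, S}.
  Root W: left subtree has 0 nodes { }, right has 5 {E, K, Z, H, C}.
    Root C: left subtree has 4 nodes {E, K, Z, H}, right has 0 { }.
      Root H: left subtree has 3 nodes {E, K, Z}, right has 0 { }.
        Root Z: left subtree has 2 nodes {E, K}, right has 0 { }.
          Root K: left subtree has 1 node {E}, right has 0 { }.
  Root S: left subtree has 1 node {N}, right has 0 { }.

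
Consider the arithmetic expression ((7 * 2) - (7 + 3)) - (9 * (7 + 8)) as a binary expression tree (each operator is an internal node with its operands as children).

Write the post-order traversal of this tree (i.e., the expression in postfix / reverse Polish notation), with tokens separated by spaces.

7 2 * 7 3 + - 9 7 8 + * -

Post-order on an expression tree gives postfix notation: for each operator, emit left operand, right operand, then the operator.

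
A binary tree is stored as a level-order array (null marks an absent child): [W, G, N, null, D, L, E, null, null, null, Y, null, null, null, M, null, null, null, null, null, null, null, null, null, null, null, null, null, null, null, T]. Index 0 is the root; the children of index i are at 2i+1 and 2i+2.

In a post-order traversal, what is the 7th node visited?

E

Post-order visits the left subtree, then the right subtree, then the node.
At W: go left to G.
  At G: no left child.
  At G: go right to D.
    At D: no left child.
    At D: go right to Y.
      Y is a leaf — visit Y.
    Visit D.
  Visit G.
At W: go right to N.
  At N: go left to L.
    L is a leaf — visit L.
  At N: go right to E.
    At E: no left child.
    At E: go right to M.
      At M: no left child.
      At M: go right to T.
        T is a leaf — visit T.
      Visit M.
    Visit E.
  Visit N.
Visit W.
Full post-order sequence: Y, D, G, L, T, M, E, N, W.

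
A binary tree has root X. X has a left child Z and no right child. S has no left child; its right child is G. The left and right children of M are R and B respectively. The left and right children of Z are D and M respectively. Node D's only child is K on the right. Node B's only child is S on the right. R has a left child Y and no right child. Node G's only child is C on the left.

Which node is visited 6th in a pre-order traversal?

Pre-order visits the node, then its left subtree, then its right subtree.
Visit X.
At X: go left to Z.
  Visit Z.
  At Z: go left to D.
    Visit D.
    At D: no left child.
    At D: go right to K.
      K is a leaf — visit K.
  At Z: go right to M.
    Visit M.
    At M: go left to R.
      Visit R.
      At R: go left to Y.
        Y is a leaf — visit Y.
      At R: no right child.
    At M: go right to B.
      Visit B.
      At B: no left child.
      At B: go right to S.
        Visit S.
        At S: no left child.
        At S: go right to G.
          Visit G.
          At G: go left to C.
            C is a leaf — visit C.
          At G: no right child.
At X: no right child.
Full pre-order sequence: X, Z, D, K, M, R, Y, B, S, G, C.

R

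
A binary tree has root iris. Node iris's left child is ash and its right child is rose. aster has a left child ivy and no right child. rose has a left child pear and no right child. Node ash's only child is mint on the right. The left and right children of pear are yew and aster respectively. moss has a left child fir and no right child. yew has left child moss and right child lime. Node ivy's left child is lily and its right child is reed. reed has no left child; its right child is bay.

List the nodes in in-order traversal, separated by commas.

ash, mint, iris, fir, moss, yew, lime, pear, lily, ivy, reed, bay, aster, rose

In-order visits the left subtree, then the node, then the right subtree.
At iris: go left to ash.
  At ash: no left child.
  Visit ash.
  At ash: go right to mint.
    mint is a leaf — visit mint.
Visit iris.
At iris: go right to rose.
  At rose: go left to pear.
    At pear: go left to yew.
      At yew: go left to moss.
        At moss: go left to fir.
          fir is a leaf — visit fir.
        Visit moss.
        At moss: no right child.
      Visit yew.
      At yew: go right to lime.
        lime is a leaf — visit lime.
    Visit pear.
    At pear: go right to aster.
      At aster: go left to ivy.
        At ivy: go left to lily.
          lily is a leaf — visit lily.
        Visit ivy.
        At ivy: go right to reed.
          At reed: no left child.
          Visit reed.
          At reed: go right to bay.
            bay is a leaf — visit bay.
      Visit aster.
      At aster: no right child.
  Visit rose.
  At rose: no right child.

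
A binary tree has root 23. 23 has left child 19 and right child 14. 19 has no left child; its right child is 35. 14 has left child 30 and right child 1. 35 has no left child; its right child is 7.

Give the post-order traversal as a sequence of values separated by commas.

Post-order visits the left subtree, then the right subtree, then the node.
At 23: go left to 19.
  At 19: no left child.
  At 19: go right to 35.
    At 35: no left child.
    At 35: go right to 7.
      7 is a leaf — visit 7.
    Visit 35.
  Visit 19.
At 23: go right to 14.
  At 14: go left to 30.
    30 is a leaf — visit 30.
  At 14: go right to 1.
    1 is a leaf — visit 1.
  Visit 14.
Visit 23.

7, 35, 19, 30, 1, 14, 23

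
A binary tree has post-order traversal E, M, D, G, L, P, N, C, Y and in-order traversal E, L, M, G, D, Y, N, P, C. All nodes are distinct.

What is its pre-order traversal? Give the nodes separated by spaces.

The last element of post-order is the root; it splits in-order into left and right subtrees.
Root Y: left subtree has 5 nodes {E, L, M, G, D}, right has 3 {N, P, C}.
  Root L: left subtree has 1 node {E}, right has 3 {M, G, D}.
    Root G: left subtree has 1 node {M}, right has 1 {D}.
  Root C: left subtree has 2 nodes {N, P}, right has 0 { }.
    Root N: left subtree has 0 nodes { }, right has 1 {P}.

Y L E G M D C N P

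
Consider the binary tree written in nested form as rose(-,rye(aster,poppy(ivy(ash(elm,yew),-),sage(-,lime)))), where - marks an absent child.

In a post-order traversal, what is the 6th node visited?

lime

Post-order visits the left subtree, then the right subtree, then the node.
At rose: no left child.
At rose: go right to rye.
  At rye: go left to aster.
    aster is a leaf — visit aster.
  At rye: go right to poppy.
    At poppy: go left to ivy.
      At ivy: go left to ash.
        At ash: go left to elm.
          elm is a leaf — visit elm.
        At ash: go right to yew.
          yew is a leaf — visit yew.
        Visit ash.
      At ivy: no right child.
      Visit ivy.
    At poppy: go right to sage.
      At sage: no left child.
      At sage: go right to lime.
        lime is a leaf — visit lime.
      Visit sage.
    Visit poppy.
  Visit rye.
Visit rose.
Full post-order sequence: aster, elm, yew, ash, ivy, lime, sage, poppy, rye, rose.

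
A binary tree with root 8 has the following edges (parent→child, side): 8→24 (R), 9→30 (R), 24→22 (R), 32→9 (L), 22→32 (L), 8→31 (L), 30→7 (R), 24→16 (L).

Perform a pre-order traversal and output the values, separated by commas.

8, 31, 24, 16, 22, 32, 9, 30, 7

Pre-order visits the node, then its left subtree, then its right subtree.
Visit 8.
At 8: go left to 31.
  31 is a leaf — visit 31.
At 8: go right to 24.
  Visit 24.
  At 24: go left to 16.
    16 is a leaf — visit 16.
  At 24: go right to 22.
    Visit 22.
    At 22: go left to 32.
      Visit 32.
      At 32: go left to 9.
        Visit 9.
        At 9: no left child.
        At 9: go right to 30.
          Visit 30.
          At 30: no left child.
          At 30: go right to 7.
            7 is a leaf — visit 7.
      At 32: no right child.
    At 22: no right child.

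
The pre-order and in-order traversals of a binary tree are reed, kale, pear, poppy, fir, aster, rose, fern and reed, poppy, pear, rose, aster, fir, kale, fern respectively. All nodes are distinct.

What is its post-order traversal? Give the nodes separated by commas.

poppy, rose, aster, fir, pear, fern, kale, reed

The first element of pre-order is the root; it splits in-order into left and right subtrees.
Root reed: left subtree has 0 nodes { }, right has 7 {poppy, pear, rose, aster, fir, kale, fern}.
  Root kale: left subtree has 5 nodes {poppy, pear, rose, aster, fir}, right has 1 {fern}.
    Root pear: left subtree has 1 node {poppy}, right has 3 {rose, aster, fir}.
      Root fir: left subtree has 2 nodes {rose, aster}, right has 0 { }.
        Root aster: left subtree has 1 node {rose}, right has 0 { }.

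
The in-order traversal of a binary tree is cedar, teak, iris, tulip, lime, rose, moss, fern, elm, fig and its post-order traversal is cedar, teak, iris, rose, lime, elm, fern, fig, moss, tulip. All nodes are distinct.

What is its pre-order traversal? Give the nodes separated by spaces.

tulip iris teak cedar moss lime rose fig fern elm

The last element of post-order is the root; it splits in-order into left and right subtrees.
Root tulip: left subtree has 3 nodes {cedar, teak, iris}, right has 6 {lime, rose, moss, fern, elm, fig}.
  Root iris: left subtree has 2 nodes {cedar, teak}, right has 0 { }.
    Root teak: left subtree has 1 node {cedar}, right has 0 { }.
  Root moss: left subtree has 2 nodes {lime, rose}, right has 3 {fern, elm, fig}.
    Root lime: left subtree has 0 nodes { }, right has 1 {rose}.
    Root fig: left subtree has 2 nodes {fern, elm}, right has 0 { }.
      Root fern: left subtree has 0 nodes { }, right has 1 {elm}.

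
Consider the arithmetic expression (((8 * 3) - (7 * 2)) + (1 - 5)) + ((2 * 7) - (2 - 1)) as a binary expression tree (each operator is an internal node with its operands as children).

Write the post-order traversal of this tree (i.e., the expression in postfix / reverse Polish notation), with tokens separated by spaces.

Post-order on an expression tree gives postfix notation: for each operator, emit left operand, right operand, then the operator.

8 3 * 7 2 * - 1 5 - + 2 7 * 2 1 - - +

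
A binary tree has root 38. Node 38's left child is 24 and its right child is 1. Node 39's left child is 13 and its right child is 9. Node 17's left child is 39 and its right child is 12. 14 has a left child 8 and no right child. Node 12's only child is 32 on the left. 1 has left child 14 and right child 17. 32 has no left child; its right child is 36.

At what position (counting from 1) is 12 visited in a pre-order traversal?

10

Pre-order visits the node, then its left subtree, then its right subtree.
Visit 38.
At 38: go left to 24.
  24 is a leaf — visit 24.
At 38: go right to 1.
  Visit 1.
  At 1: go left to 14.
    Visit 14.
    At 14: go left to 8.
      8 is a leaf — visit 8.
    At 14: no right child.
  At 1: go right to 17.
    Visit 17.
    At 17: go left to 39.
      Visit 39.
      At 39: go left to 13.
        13 is a leaf — visit 13.
      At 39: go right to 9.
        9 is a leaf — visit 9.
    At 17: go right to 12.
      Visit 12.
      At 12: go left to 32.
        Visit 32.
        At 32: no left child.
        At 32: go right to 36.
          36 is a leaf — visit 36.
      At 12: no right child.
Full pre-order sequence: 38, 24, 1, 14, 8, 17, 39, 13, 9, 12, 32, 36.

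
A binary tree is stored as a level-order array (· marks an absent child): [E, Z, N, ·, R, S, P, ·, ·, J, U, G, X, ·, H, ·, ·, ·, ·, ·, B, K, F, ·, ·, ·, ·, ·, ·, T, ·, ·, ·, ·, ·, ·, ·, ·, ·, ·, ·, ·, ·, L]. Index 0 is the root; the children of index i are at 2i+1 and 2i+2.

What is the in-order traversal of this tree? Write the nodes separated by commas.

In-order visits the left subtree, then the node, then the right subtree.
At E: go left to Z.
  At Z: no left child.
  Visit Z.
  At Z: go right to R.
    At R: go left to J.
      At J: no left child.
      Visit J.
      At J: go right to B.
        B is a leaf — visit B.
    Visit R.
    At R: go right to U.
      At U: go left to K.
        At K: go left to L.
          L is a leaf — visit L.
        Visit K.
        At K: no right child.
      Visit U.
      At U: go right to F.
        F is a leaf — visit F.
Visit E.
At E: go right to N.
  At N: go left to S.
    At S: go left to G.
      G is a leaf — visit G.
    Visit S.
    At S: go right to X.
      X is a leaf — visit X.
  Visit N.
  At N: go right to P.
    At P: no left child.
    Visit P.
    At P: go right to H.
      At H: go left to T.
        T is a leaf — visit T.
      Visit H.
      At H: no right child.

Z, J, B, R, L, K, U, F, E, G, S, X, N, P, T, H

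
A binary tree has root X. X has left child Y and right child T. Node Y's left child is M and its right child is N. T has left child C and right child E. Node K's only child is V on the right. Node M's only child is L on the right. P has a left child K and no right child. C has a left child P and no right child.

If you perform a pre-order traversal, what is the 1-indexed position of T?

6

Pre-order visits the node, then its left subtree, then its right subtree.
Visit X.
At X: go left to Y.
  Visit Y.
  At Y: go left to M.
    Visit M.
    At M: no left child.
    At M: go right to L.
      L is a leaf — visit L.
  At Y: go right to N.
    N is a leaf — visit N.
At X: go right to T.
  Visit T.
  At T: go left to C.
    Visit C.
    At C: go left to P.
      Visit P.
      At P: go left to K.
        Visit K.
        At K: no left child.
        At K: go right to V.
          V is a leaf — visit V.
      At P: no right child.
    At C: no right child.
  At T: go right to E.
    E is a leaf — visit E.
Full pre-order sequence: X, Y, M, L, N, T, C, P, K, V, E.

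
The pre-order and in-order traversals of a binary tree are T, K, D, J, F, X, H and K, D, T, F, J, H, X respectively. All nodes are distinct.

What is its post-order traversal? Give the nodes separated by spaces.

D K F H X J T

The first element of pre-order is the root; it splits in-order into left and right subtrees.
Root T: left subtree has 2 nodes {K, D}, right has 4 {F, J, H, X}.
  Root K: left subtree has 0 nodes { }, right has 1 {D}.
  Root J: left subtree has 1 node {F}, right has 2 {H, X}.
    Root X: left subtree has 1 node {H}, right has 0 { }.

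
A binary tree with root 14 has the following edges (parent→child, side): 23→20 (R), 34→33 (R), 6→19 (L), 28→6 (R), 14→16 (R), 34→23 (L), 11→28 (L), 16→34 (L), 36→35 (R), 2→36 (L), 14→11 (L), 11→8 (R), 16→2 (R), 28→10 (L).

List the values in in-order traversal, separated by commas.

10, 28, 19, 6, 11, 8, 14, 23, 20, 34, 33, 16, 36, 35, 2

In-order visits the left subtree, then the node, then the right subtree.
At 14: go left to 11.
  At 11: go left to 28.
    At 28: go left to 10.
      10 is a leaf — visit 10.
    Visit 28.
    At 28: go right to 6.
      At 6: go left to 19.
        19 is a leaf — visit 19.
      Visit 6.
      At 6: no right child.
  Visit 11.
  At 11: go right to 8.
    8 is a leaf — visit 8.
Visit 14.
At 14: go right to 16.
  At 16: go left to 34.
    At 34: go left to 23.
      At 23: no left child.
      Visit 23.
      At 23: go right to 20.
        20 is a leaf — visit 20.
    Visit 34.
    At 34: go right to 33.
      33 is a leaf — visit 33.
  Visit 16.
  At 16: go right to 2.
    At 2: go left to 36.
      At 36: no left child.
      Visit 36.
      At 36: go right to 35.
        35 is a leaf — visit 35.
    Visit 2.
    At 2: no right child.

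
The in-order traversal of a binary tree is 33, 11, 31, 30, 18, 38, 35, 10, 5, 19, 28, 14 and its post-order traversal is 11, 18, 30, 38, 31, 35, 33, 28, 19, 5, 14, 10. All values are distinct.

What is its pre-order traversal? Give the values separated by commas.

The last element of post-order is the root; it splits in-order into left and right subtrees.
Root 10: left subtree has 7 nodes {33, 11, 31, 30, 18, 38, 35}, right has 4 {5, 19, 28, 14}.
  Root 33: left subtree has 0 nodes { }, right has 6 {11, 31, 30, 18, 38, 35}.
    Root 35: left subtree has 5 nodes {11, 31, 30, 18, 38}, right has 0 { }.
      Root 31: left subtree has 1 node {11}, right has 3 {30, 18, 38}.
        Root 38: left subtree has 2 nodes {30, 18}, right has 0 { }.
          Root 30: left subtree has 0 nodes { }, right has 1 {18}.
  Root 14: left subtree has 3 nodes {5, 19, 28}, right has 0 { }.
    Root 5: left subtree has 0 nodes { }, right has 2 {19, 28}.
      Root 19: left subtree has 0 nodes { }, right has 1 {28}.

10, 33, 35, 31, 11, 38, 30, 18, 14, 5, 19, 28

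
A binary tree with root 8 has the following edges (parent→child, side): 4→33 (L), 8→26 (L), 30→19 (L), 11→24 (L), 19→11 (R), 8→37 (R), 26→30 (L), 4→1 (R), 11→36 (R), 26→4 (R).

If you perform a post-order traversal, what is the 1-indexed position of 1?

Post-order visits the left subtree, then the right subtree, then the node.
At 8: go left to 26.
  At 26: go left to 30.
    At 30: go left to 19.
      At 19: no left child.
      At 19: go right to 11.
        At 11: go left to 24.
          24 is a leaf — visit 24.
        At 11: go right to 36.
          36 is a leaf — visit 36.
        Visit 11.
      Visit 19.
    At 30: no right child.
    Visit 30.
  At 26: go right to 4.
    At 4: go left to 33.
      33 is a leaf — visit 33.
    At 4: go right to 1.
      1 is a leaf — visit 1.
    Visit 4.
  Visit 26.
At 8: go right to 37.
  37 is a leaf — visit 37.
Visit 8.
Full post-order sequence: 24, 36, 11, 19, 30, 33, 1, 4, 26, 37, 8.

7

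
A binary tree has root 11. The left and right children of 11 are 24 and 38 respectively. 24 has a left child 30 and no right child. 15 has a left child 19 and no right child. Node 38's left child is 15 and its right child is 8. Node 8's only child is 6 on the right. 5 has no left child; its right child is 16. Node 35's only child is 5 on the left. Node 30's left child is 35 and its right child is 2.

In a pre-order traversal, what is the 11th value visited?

Pre-order visits the node, then its left subtree, then its right subtree.
Visit 11.
At 11: go left to 24.
  Visit 24.
  At 24: go left to 30.
    Visit 30.
    At 30: go left to 35.
      Visit 35.
      At 35: go left to 5.
        Visit 5.
        At 5: no left child.
        At 5: go right to 16.
          16 is a leaf — visit 16.
      At 35: no right child.
    At 30: go right to 2.
      2 is a leaf — visit 2.
  At 24: no right child.
At 11: go right to 38.
  Visit 38.
  At 38: go left to 15.
    Visit 15.
    At 15: go left to 19.
      19 is a leaf — visit 19.
    At 15: no right child.
  At 38: go right to 8.
    Visit 8.
    At 8: no left child.
    At 8: go right to 6.
      6 is a leaf — visit 6.
Full pre-order sequence: 11, 24, 30, 35, 5, 16, 2, 38, 15, 19, 8, 6.

8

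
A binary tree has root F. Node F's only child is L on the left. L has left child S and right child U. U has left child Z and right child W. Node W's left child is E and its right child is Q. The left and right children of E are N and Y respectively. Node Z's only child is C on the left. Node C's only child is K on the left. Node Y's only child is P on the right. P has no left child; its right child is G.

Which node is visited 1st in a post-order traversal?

Post-order visits the left subtree, then the right subtree, then the node.
At F: go left to L.
  At L: go left to S.
    S is a leaf — visit S.
  At L: go right to U.
    At U: go left to Z.
      At Z: go left to C.
        At C: go left to K.
          K is a leaf — visit K.
        At C: no right child.
        Visit C.
      At Z: no right child.
      Visit Z.
    At U: go right to W.
      At W: go left to E.
        At E: go left to N.
          N is a leaf — visit N.
        At E: go right to Y.
          At Y: no left child.
          At Y: go right to P.
            At P: no left child.
            At P: go right to G.
              G is a leaf — visit G.
            Visit P.
          Visit Y.
        Visit E.
      At W: go right to Q.
        Q is a leaf — visit Q.
      Visit W.
    Visit U.
  Visit L.
At F: no right child.
Visit F.
Full post-order sequence: S, K, C, Z, N, G, P, Y, E, Q, W, U, L, F.

S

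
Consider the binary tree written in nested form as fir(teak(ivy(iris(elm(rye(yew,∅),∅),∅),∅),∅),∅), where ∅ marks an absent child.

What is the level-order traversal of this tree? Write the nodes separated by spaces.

Level-order visits nodes level by level from the root, left to right within each level.
Level 0: fir
Level 1: teak
Level 2: ivy
Level 3: iris
Level 4: elm
Level 5: rye
Level 6: yew

fir teak ivy iris elm rye yew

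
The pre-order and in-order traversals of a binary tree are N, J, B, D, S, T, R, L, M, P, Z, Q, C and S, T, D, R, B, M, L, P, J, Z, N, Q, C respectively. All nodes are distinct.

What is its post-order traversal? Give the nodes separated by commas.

The first element of pre-order is the root; it splits in-order into left and right subtrees.
Root N: left subtree has 10 nodes {S, T, D, R, B, M, L, P, J, Z}, right has 2 {Q, C}.
  Root J: left subtree has 8 nodes {S, T, D, R, B, M, L, P}, right has 1 {Z}.
    Root B: left subtree has 4 nodes {S, T, D, R}, right has 3 {M, L, P}.
      Root D: left subtree has 2 nodes {S, T}, right has 1 {R}.
        Root S: left subtree has 0 nodes { }, right has 1 {T}.
      Root L: left subtree has 1 node {M}, right has 1 {P}.
  Root Q: left subtree has 0 nodes { }, right has 1 {C}.

T, S, R, D, M, P, L, B, Z, J, C, Q, N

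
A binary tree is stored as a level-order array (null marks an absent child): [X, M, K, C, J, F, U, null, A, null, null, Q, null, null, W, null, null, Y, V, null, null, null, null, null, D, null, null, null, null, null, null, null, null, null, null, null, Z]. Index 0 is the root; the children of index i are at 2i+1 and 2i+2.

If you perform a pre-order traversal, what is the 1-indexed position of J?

Pre-order visits the node, then its left subtree, then its right subtree.
Visit X.
At X: go left to M.
  Visit M.
  At M: go left to C.
    Visit C.
    At C: no left child.
    At C: go right to A.
      Visit A.
      At A: go left to Y.
        Visit Y.
        At Y: no left child.
        At Y: go right to Z.
          Z is a leaf — visit Z.
      At A: go right to V.
        V is a leaf — visit V.
  At M: go right to J.
    J is a leaf — visit J.
At X: go right to K.
  Visit K.
  At K: go left to F.
    Visit F.
    At F: go left to Q.
      Visit Q.
      At Q: no left child.
      At Q: go right to D.
        D is a leaf — visit D.
    At F: no right child.
  At K: go right to U.
    Visit U.
    At U: no left child.
    At U: go right to W.
      W is a leaf — visit W.
Full pre-order sequence: X, M, C, A, Y, Z, V, J, K, F, Q, D, U, W.

8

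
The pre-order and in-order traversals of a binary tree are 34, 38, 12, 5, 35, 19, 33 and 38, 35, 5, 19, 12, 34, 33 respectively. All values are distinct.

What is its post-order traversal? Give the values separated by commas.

The first element of pre-order is the root; it splits in-order into left and right subtrees.
Root 34: left subtree has 5 nodes {38, 35, 5, 19, 12}, right has 1 {33}.
  Root 38: left subtree has 0 nodes { }, right has 4 {35, 5, 19, 12}.
    Root 12: left subtree has 3 nodes {35, 5, 19}, right has 0 { }.
      Root 5: left subtree has 1 node {35}, right has 1 {19}.

35, 19, 5, 12, 38, 33, 34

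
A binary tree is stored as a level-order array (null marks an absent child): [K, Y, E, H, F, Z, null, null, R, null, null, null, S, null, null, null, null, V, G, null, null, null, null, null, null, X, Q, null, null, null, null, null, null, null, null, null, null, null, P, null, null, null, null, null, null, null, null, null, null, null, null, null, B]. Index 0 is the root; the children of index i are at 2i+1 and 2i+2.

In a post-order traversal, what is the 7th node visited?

Post-order visits the left subtree, then the right subtree, then the node.
At K: go left to Y.
  At Y: go left to H.
    At H: no left child.
    At H: go right to R.
      At R: go left to V.
        V is a leaf — visit V.
      At R: go right to G.
        At G: no left child.
        At G: go right to P.
          P is a leaf — visit P.
        Visit G.
      Visit R.
    Visit H.
  At Y: go right to F.
    F is a leaf — visit F.
  Visit Y.
At K: go right to E.
  At E: go left to Z.
    At Z: no left child.
    At Z: go right to S.
      At S: go left to X.
        At X: no left child.
        At X: go right to B.
          B is a leaf — visit B.
        Visit X.
      At S: go right to Q.
        Q is a leaf — visit Q.
      Visit S.
    Visit Z.
  At E: no right child.
  Visit E.
Visit K.
Full post-order sequence: V, P, G, R, H, F, Y, B, X, Q, S, Z, E, K.

Y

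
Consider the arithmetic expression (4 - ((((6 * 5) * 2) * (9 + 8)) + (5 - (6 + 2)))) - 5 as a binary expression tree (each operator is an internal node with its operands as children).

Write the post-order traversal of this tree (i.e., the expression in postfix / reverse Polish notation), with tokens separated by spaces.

4 6 5 * 2 * 9 8 + * 5 6 2 + - + - 5 -

Post-order on an expression tree gives postfix notation: for each operator, emit left operand, right operand, then the operator.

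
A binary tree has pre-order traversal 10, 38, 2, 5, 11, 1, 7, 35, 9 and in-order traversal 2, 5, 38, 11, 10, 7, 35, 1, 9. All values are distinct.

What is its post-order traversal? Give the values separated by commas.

5, 2, 11, 38, 35, 7, 9, 1, 10

The first element of pre-order is the root; it splits in-order into left and right subtrees.
Root 10: left subtree has 4 nodes {2, 5, 38, 11}, right has 4 {7, 35, 1, 9}.
  Root 38: left subtree has 2 nodes {2, 5}, right has 1 {11}.
    Root 2: left subtree has 0 nodes { }, right has 1 {5}.
  Root 1: left subtree has 2 nodes {7, 35}, right has 1 {9}.
    Root 7: left subtree has 0 nodes { }, right has 1 {35}.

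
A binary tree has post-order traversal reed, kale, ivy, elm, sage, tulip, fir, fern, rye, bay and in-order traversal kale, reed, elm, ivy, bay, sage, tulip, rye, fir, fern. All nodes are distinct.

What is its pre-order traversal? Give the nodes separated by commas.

bay, elm, kale, reed, ivy, rye, tulip, sage, fern, fir

The last element of post-order is the root; it splits in-order into left and right subtrees.
Root bay: left subtree has 4 nodes {kale, reed, elm, ivy}, right has 5 {sage, tulip, rye, fir, fern}.
  Root elm: left subtree has 2 nodes {kale, reed}, right has 1 {ivy}.
    Root kale: left subtree has 0 nodes { }, right has 1 {reed}.
  Root rye: left subtree has 2 nodes {sage, tulip}, right has 2 {fir, fern}.
    Root tulip: left subtree has 1 node {sage}, right has 0 { }.
    Root fern: left subtree has 1 node {fir}, right has 0 { }.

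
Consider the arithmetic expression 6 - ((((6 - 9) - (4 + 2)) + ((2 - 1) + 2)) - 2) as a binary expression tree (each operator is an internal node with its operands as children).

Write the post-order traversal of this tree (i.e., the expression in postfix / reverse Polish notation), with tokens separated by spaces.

Post-order on an expression tree gives postfix notation: for each operator, emit left operand, right operand, then the operator.

6 6 9 - 4 2 + - 2 1 - 2 + + 2 - -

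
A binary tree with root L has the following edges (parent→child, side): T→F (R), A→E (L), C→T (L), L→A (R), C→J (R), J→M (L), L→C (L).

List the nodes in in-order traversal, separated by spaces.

T F C M J L E A

In-order visits the left subtree, then the node, then the right subtree.
At L: go left to C.
  At C: go left to T.
    At T: no left child.
    Visit T.
    At T: go right to F.
      F is a leaf — visit F.
  Visit C.
  At C: go right to J.
    At J: go left to M.
      M is a leaf — visit M.
    Visit J.
    At J: no right child.
Visit L.
At L: go right to A.
  At A: go left to E.
    E is a leaf — visit E.
  Visit A.
  At A: no right child.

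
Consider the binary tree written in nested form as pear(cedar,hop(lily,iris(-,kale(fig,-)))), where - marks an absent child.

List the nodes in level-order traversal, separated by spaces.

Level-order visits nodes level by level from the root, left to right within each level.
Level 0: pear
Level 1: cedar, hop
Level 2: lily, iris
Level 3: kale
Level 4: fig

pear cedar hop lily iris kale fig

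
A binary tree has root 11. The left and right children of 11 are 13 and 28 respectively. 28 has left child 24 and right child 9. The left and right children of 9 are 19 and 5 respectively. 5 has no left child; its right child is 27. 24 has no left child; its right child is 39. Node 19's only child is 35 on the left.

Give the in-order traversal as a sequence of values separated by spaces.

In-order visits the left subtree, then the node, then the right subtree.
At 11: go left to 13.
  13 is a leaf — visit 13.
Visit 11.
At 11: go right to 28.
  At 28: go left to 24.
    At 24: no left child.
    Visit 24.
    At 24: go right to 39.
      39 is a leaf — visit 39.
  Visit 28.
  At 28: go right to 9.
    At 9: go left to 19.
      At 19: go left to 35.
        35 is a leaf — visit 35.
      Visit 19.
      At 19: no right child.
    Visit 9.
    At 9: go right to 5.
      At 5: no left child.
      Visit 5.
      At 5: go right to 27.
        27 is a leaf — visit 27.

13 11 24 39 28 35 19 9 5 27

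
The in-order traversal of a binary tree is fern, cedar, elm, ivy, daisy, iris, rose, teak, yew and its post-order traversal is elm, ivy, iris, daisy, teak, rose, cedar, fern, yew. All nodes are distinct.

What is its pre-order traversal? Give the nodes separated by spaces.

The last element of post-order is the root; it splits in-order into left and right subtrees.
Root yew: left subtree has 8 nodes {fern, cedar, elm, ivy, daisy, iris, rose, teak}, right has 0 { }.
  Root fern: left subtree has 0 nodes { }, right has 7 {cedar, elm, ivy, daisy, iris, rose, teak}.
    Root cedar: left subtree has 0 nodes { }, right has 6 {elm, ivy, daisy, iris, rose, teak}.
      Root rose: left subtree has 4 nodes {elm, ivy, daisy, iris}, right has 1 {teak}.
        Root daisy: left subtree has 2 nodes {elm, ivy}, right has 1 {iris}.
          Root ivy: left subtree has 1 node {elm}, right has 0 { }.

yew fern cedar rose daisy ivy elm iris teak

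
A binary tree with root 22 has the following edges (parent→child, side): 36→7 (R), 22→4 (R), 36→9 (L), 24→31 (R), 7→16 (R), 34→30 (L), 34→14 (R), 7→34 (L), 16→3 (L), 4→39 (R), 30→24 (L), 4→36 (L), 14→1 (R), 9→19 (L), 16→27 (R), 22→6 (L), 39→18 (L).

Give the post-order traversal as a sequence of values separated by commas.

Post-order visits the left subtree, then the right subtree, then the node.
At 22: go left to 6.
  6 is a leaf — visit 6.
At 22: go right to 4.
  At 4: go left to 36.
    At 36: go left to 9.
      At 9: go left to 19.
        19 is a leaf — visit 19.
      At 9: no right child.
      Visit 9.
    At 36: go right to 7.
      At 7: go left to 34.
        At 34: go left to 30.
          At 30: go left to 24.
            At 24: no left child.
            At 24: go right to 31.
              31 is a leaf — visit 31.
            Visit 24.
          At 30: no right child.
          Visit 30.
        At 34: go right to 14.
          At 14: no left child.
          At 14: go right to 1.
            1 is a leaf — visit 1.
          Visit 14.
        Visit 34.
      At 7: go right to 16.
        At 16: go left to 3.
          3 is a leaf — visit 3.
        At 16: go right to 27.
          27 is a leaf — visit 27.
        Visit 16.
      Visit 7.
    Visit 36.
  At 4: go right to 39.
    At 39: go left to 18.
      18 is a leaf — visit 18.
    At 39: no right child.
    Visit 39.
  Visit 4.
Visit 22.

6, 19, 9, 31, 24, 30, 1, 14, 34, 3, 27, 16, 7, 36, 18, 39, 4, 22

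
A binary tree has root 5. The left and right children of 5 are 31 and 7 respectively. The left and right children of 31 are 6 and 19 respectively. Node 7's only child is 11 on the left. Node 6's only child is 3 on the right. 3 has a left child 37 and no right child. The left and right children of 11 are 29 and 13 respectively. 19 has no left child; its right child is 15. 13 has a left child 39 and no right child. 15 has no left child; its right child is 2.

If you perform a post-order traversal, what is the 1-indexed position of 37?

1

Post-order visits the left subtree, then the right subtree, then the node.
At 5: go left to 31.
  At 31: go left to 6.
    At 6: no left child.
    At 6: go right to 3.
      At 3: go left to 37.
        37 is a leaf — visit 37.
      At 3: no right child.
      Visit 3.
    Visit 6.
  At 31: go right to 19.
    At 19: no left child.
    At 19: go right to 15.
      At 15: no left child.
      At 15: go right to 2.
        2 is a leaf — visit 2.
      Visit 15.
    Visit 19.
  Visit 31.
At 5: go right to 7.
  At 7: go left to 11.
    At 11: go left to 29.
      29 is a leaf — visit 29.
    At 11: go right to 13.
      At 13: go left to 39.
        39 is a leaf — visit 39.
      At 13: no right child.
      Visit 13.
    Visit 11.
  At 7: no right child.
  Visit 7.
Visit 5.
Full post-order sequence: 37, 3, 6, 2, 15, 19, 31, 29, 39, 13, 11, 7, 5.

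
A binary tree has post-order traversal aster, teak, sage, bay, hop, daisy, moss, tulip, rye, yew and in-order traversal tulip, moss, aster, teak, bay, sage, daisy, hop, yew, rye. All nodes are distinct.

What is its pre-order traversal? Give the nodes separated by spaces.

yew tulip moss daisy bay teak aster sage hop rye

The last element of post-order is the root; it splits in-order into left and right subtrees.
Root yew: left subtree has 8 nodes {tulip, moss, aster, teak, bay, sage, daisy, hop}, right has 1 {rye}.
  Root tulip: left subtree has 0 nodes { }, right has 7 {moss, aster, teak, bay, sage, daisy, hop}.
    Root moss: left subtree has 0 nodes { }, right has 6 {aster, teak, bay, sage, daisy, hop}.
      Root daisy: left subtree has 4 nodes {aster, teak, bay, sage}, right has 1 {hop}.
        Root bay: left subtree has 2 nodes {aster, teak}, right has 1 {sage}.
          Root teak: left subtree has 1 node {aster}, right has 0 { }.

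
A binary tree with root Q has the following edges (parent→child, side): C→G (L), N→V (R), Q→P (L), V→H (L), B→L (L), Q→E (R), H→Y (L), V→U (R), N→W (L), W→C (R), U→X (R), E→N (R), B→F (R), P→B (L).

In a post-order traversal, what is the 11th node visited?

U

Post-order visits the left subtree, then the right subtree, then the node.
At Q: go left to P.
  At P: go left to B.
    At B: go left to L.
      L is a leaf — visit L.
    At B: go right to F.
      F is a leaf — visit F.
    Visit B.
  At P: no right child.
  Visit P.
At Q: go right to E.
  At E: no left child.
  At E: go right to N.
    At N: go left to W.
      At W: no left child.
      At W: go right to C.
        At C: go left to G.
          G is a leaf — visit G.
        At C: no right child.
        Visit C.
      Visit W.
    At N: go right to V.
      At V: go left to H.
        At H: go left to Y.
          Y is a leaf — visit Y.
        At H: no right child.
        Visit H.
      At V: go right to U.
        At U: no left child.
        At U: go right to X.
          X is a leaf — visit X.
        Visit U.
      Visit V.
    Visit N.
  Visit E.
Visit Q.
Full post-order sequence: L, F, B, P, G, C, W, Y, H, X, U, V, N, E, Q.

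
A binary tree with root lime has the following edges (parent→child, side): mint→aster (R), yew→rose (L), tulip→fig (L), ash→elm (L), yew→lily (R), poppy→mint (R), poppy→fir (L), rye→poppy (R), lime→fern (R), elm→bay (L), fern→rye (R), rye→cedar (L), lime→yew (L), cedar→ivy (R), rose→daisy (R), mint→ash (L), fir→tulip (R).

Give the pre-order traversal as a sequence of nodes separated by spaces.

lime yew rose daisy lily fern rye cedar ivy poppy fir tulip fig mint ash elm bay aster

Pre-order visits the node, then its left subtree, then its right subtree.
Visit lime.
At lime: go left to yew.
  Visit yew.
  At yew: go left to rose.
    Visit rose.
    At rose: no left child.
    At rose: go right to daisy.
      daisy is a leaf — visit daisy.
  At yew: go right to lily.
    lily is a leaf — visit lily.
At lime: go right to fern.
  Visit fern.
  At fern: no left child.
  At fern: go right to rye.
    Visit rye.
    At rye: go left to cedar.
      Visit cedar.
      At cedar: no left child.
      At cedar: go right to ivy.
        ivy is a leaf — visit ivy.
    At rye: go right to poppy.
      Visit poppy.
      At poppy: go left to fir.
        Visit fir.
        At fir: no left child.
        At fir: go right to tulip.
          Visit tulip.
          At tulip: go left to fig.
            fig is a leaf — visit fig.
          At tulip: no right child.
      At poppy: go right to mint.
        Visit mint.
        At mint: go left to ash.
          Visit ash.
          At ash: go left to elm.
            Visit elm.
            At elm: go left to bay.
              bay is a leaf — visit bay.
            At elm: no right child.
          At ash: no right child.
        At mint: go right to aster.
          aster is a leaf — visit aster.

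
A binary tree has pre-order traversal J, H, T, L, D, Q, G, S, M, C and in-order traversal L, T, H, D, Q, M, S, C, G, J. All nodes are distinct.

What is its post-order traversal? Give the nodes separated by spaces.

The first element of pre-order is the root; it splits in-order into left and right subtrees.
Root J: left subtree has 9 nodes {L, T, H, D, Q, M, S, C, G}, right has 0 { }.
  Root H: left subtree has 2 nodes {L, T}, right has 6 {D, Q, M, S, C, G}.
    Root T: left subtree has 1 node {L}, right has 0 { }.
    Root D: left subtree has 0 nodes { }, right has 5 {Q, M, S, C, G}.
      Root Q: left subtree has 0 nodes { }, right has 4 {M, S, C, G}.
        Root G: left subtree has 3 nodes {M, S, C}, right has 0 { }.
          Root S: left subtree has 1 node {M}, right has 1 {C}.

L T M C S G Q D H J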